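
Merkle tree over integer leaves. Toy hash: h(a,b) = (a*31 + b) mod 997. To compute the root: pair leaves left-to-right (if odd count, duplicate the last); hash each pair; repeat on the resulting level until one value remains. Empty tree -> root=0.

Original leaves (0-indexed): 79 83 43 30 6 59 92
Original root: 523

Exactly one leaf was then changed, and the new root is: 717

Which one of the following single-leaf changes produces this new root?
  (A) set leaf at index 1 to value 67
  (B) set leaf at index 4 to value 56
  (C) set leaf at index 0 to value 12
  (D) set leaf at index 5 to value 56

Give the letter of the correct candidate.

Answer: B

Derivation:
Original leaves: [79, 83, 43, 30, 6, 59, 92]
Target new root: 717
Try each candidate change and compute the resulting root:
Candidate A: set leaf[1] = 67 -> leaves = [79, 67, 43, 30, 6, 59, 92]
  L0: [79, 67, 43, 30, 6, 59, 92]
  L1: h(79,67)=(79*31+67)%997=522 h(43,30)=(43*31+30)%997=366 h(6,59)=(6*31+59)%997=245 h(92,92)=(92*31+92)%997=950 -> [522, 366, 245, 950]
  L2: h(522,366)=(522*31+366)%997=596 h(245,950)=(245*31+950)%997=569 -> [596, 569]
  L3: h(596,569)=(596*31+569)%997=102 -> [102]
  root = 102 != target 717
Candidate B: set leaf[4] = 56 -> leaves = [79, 83, 43, 30, 56, 59, 92]
  L0: [79, 83, 43, 30, 56, 59, 92]
  L1: h(79,83)=(79*31+83)%997=538 h(43,30)=(43*31+30)%997=366 h(56,59)=(56*31+59)%997=798 h(92,92)=(92*31+92)%997=950 -> [538, 366, 798, 950]
  L2: h(538,366)=(538*31+366)%997=95 h(798,950)=(798*31+950)%997=763 -> [95, 763]
  L3: h(95,763)=(95*31+763)%997=717 -> [717]
  root = 717 == target 717  ** MATCH **
Candidate C: set leaf[0] = 12 -> leaves = [12, 83, 43, 30, 6, 59, 92]
  L0: [12, 83, 43, 30, 6, 59, 92]
  L1: h(12,83)=(12*31+83)%997=455 h(43,30)=(43*31+30)%997=366 h(6,59)=(6*31+59)%997=245 h(92,92)=(92*31+92)%997=950 -> [455, 366, 245, 950]
  L2: h(455,366)=(455*31+366)%997=513 h(245,950)=(245*31+950)%997=569 -> [513, 569]
  L3: h(513,569)=(513*31+569)%997=520 -> [520]
  root = 520 != target 717
Candidate D: set leaf[5] = 56 -> leaves = [79, 83, 43, 30, 6, 56, 92]
  L0: [79, 83, 43, 30, 6, 56, 92]
  L1: h(79,83)=(79*31+83)%997=538 h(43,30)=(43*31+30)%997=366 h(6,56)=(6*31+56)%997=242 h(92,92)=(92*31+92)%997=950 -> [538, 366, 242, 950]
  L2: h(538,366)=(538*31+366)%997=95 h(242,950)=(242*31+950)%997=476 -> [95, 476]
  L3: h(95,476)=(95*31+476)%997=430 -> [430]
  root = 430 != target 717
Candidate B produces the target root.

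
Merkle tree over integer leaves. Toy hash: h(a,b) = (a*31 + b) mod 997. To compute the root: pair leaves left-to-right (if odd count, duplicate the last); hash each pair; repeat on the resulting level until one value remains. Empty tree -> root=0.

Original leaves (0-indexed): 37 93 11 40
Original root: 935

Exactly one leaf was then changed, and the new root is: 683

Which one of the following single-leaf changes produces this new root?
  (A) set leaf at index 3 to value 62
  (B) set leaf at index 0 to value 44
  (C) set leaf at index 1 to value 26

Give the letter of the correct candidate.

Original leaves: [37, 93, 11, 40]
Target new root: 683
Try each candidate change and compute the resulting root:
Candidate A: set leaf[3] = 62 -> leaves = [37, 93, 11, 62]
  L0: [37, 93, 11, 62]
  L1: h(37,93)=(37*31+93)%997=243 h(11,62)=(11*31+62)%997=403 -> [243, 403]
  L2: h(243,403)=(243*31+403)%997=957 -> [957]
  root = 957 != target 683
Candidate B: set leaf[0] = 44 -> leaves = [44, 93, 11, 40]
  L0: [44, 93, 11, 40]
  L1: h(44,93)=(44*31+93)%997=460 h(11,40)=(11*31+40)%997=381 -> [460, 381]
  L2: h(460,381)=(460*31+381)%997=683 -> [683]
  root = 683 == target 683  ** MATCH **
Candidate C: set leaf[1] = 26 -> leaves = [37, 26, 11, 40]
  L0: [37, 26, 11, 40]
  L1: h(37,26)=(37*31+26)%997=176 h(11,40)=(11*31+40)%997=381 -> [176, 381]
  L2: h(176,381)=(176*31+381)%997=852 -> [852]
  root = 852 != target 683
Candidate B produces the target root.

Answer: B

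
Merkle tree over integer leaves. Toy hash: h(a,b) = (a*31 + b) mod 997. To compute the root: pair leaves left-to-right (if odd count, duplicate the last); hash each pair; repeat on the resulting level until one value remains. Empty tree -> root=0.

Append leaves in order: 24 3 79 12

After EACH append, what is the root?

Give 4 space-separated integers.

Answer: 24 747 760 693

Derivation:
After append 24 (leaves=[24]):
  L0: [24]
  root=24
After append 3 (leaves=[24, 3]):
  L0: [24, 3]
  L1: h(24,3)=(24*31+3)%997=747 -> [747]
  root=747
After append 79 (leaves=[24, 3, 79]):
  L0: [24, 3, 79]
  L1: h(24,3)=(24*31+3)%997=747 h(79,79)=(79*31+79)%997=534 -> [747, 534]
  L2: h(747,534)=(747*31+534)%997=760 -> [760]
  root=760
After append 12 (leaves=[24, 3, 79, 12]):
  L0: [24, 3, 79, 12]
  L1: h(24,3)=(24*31+3)%997=747 h(79,12)=(79*31+12)%997=467 -> [747, 467]
  L2: h(747,467)=(747*31+467)%997=693 -> [693]
  root=693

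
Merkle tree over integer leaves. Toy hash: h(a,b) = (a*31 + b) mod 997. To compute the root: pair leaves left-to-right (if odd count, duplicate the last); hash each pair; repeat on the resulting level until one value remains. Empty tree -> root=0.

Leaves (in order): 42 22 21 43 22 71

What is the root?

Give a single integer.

Answer: 937

Derivation:
L0: [42, 22, 21, 43, 22, 71]
L1: h(42,22)=(42*31+22)%997=327 h(21,43)=(21*31+43)%997=694 h(22,71)=(22*31+71)%997=753 -> [327, 694, 753]
L2: h(327,694)=(327*31+694)%997=861 h(753,753)=(753*31+753)%997=168 -> [861, 168]
L3: h(861,168)=(861*31+168)%997=937 -> [937]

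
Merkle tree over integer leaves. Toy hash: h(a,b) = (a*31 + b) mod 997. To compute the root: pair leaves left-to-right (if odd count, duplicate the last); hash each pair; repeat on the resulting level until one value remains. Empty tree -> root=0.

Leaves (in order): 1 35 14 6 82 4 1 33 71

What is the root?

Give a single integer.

L0: [1, 35, 14, 6, 82, 4, 1, 33, 71]
L1: h(1,35)=(1*31+35)%997=66 h(14,6)=(14*31+6)%997=440 h(82,4)=(82*31+4)%997=552 h(1,33)=(1*31+33)%997=64 h(71,71)=(71*31+71)%997=278 -> [66, 440, 552, 64, 278]
L2: h(66,440)=(66*31+440)%997=492 h(552,64)=(552*31+64)%997=227 h(278,278)=(278*31+278)%997=920 -> [492, 227, 920]
L3: h(492,227)=(492*31+227)%997=524 h(920,920)=(920*31+920)%997=527 -> [524, 527]
L4: h(524,527)=(524*31+527)%997=819 -> [819]

Answer: 819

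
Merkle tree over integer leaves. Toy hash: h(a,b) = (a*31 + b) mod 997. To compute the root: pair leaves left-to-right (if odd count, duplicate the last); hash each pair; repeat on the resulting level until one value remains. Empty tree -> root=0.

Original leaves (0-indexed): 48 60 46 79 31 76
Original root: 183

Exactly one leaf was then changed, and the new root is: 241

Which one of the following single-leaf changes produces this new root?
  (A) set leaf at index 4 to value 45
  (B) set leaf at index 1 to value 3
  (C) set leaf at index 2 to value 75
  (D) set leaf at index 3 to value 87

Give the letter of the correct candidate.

Answer: B

Derivation:
Original leaves: [48, 60, 46, 79, 31, 76]
Target new root: 241
Try each candidate change and compute the resulting root:
Candidate A: set leaf[4] = 45 -> leaves = [48, 60, 46, 79, 45, 76]
  L0: [48, 60, 46, 79, 45, 76]
  L1: h(48,60)=(48*31+60)%997=551 h(46,79)=(46*31+79)%997=508 h(45,76)=(45*31+76)%997=474 -> [551, 508, 474]
  L2: h(551,508)=(551*31+508)%997=640 h(474,474)=(474*31+474)%997=213 -> [640, 213]
  L3: h(640,213)=(640*31+213)%997=113 -> [113]
  root = 113 != target 241
Candidate B: set leaf[1] = 3 -> leaves = [48, 3, 46, 79, 31, 76]
  L0: [48, 3, 46, 79, 31, 76]
  L1: h(48,3)=(48*31+3)%997=494 h(46,79)=(46*31+79)%997=508 h(31,76)=(31*31+76)%997=40 -> [494, 508, 40]
  L2: h(494,508)=(494*31+508)%997=867 h(40,40)=(40*31+40)%997=283 -> [867, 283]
  L3: h(867,283)=(867*31+283)%997=241 -> [241]
  root = 241 == target 241  ** MATCH **
Candidate C: set leaf[2] = 75 -> leaves = [48, 60, 75, 79, 31, 76]
  L0: [48, 60, 75, 79, 31, 76]
  L1: h(48,60)=(48*31+60)%997=551 h(75,79)=(75*31+79)%997=410 h(31,76)=(31*31+76)%997=40 -> [551, 410, 40]
  L2: h(551,410)=(551*31+410)%997=542 h(40,40)=(40*31+40)%997=283 -> [542, 283]
  L3: h(542,283)=(542*31+283)%997=136 -> [136]
  root = 136 != target 241
Candidate D: set leaf[3] = 87 -> leaves = [48, 60, 46, 87, 31, 76]
  L0: [48, 60, 46, 87, 31, 76]
  L1: h(48,60)=(48*31+60)%997=551 h(46,87)=(46*31+87)%997=516 h(31,76)=(31*31+76)%997=40 -> [551, 516, 40]
  L2: h(551,516)=(551*31+516)%997=648 h(40,40)=(40*31+40)%997=283 -> [648, 283]
  L3: h(648,283)=(648*31+283)%997=431 -> [431]
  root = 431 != target 241
Candidate B produces the target root.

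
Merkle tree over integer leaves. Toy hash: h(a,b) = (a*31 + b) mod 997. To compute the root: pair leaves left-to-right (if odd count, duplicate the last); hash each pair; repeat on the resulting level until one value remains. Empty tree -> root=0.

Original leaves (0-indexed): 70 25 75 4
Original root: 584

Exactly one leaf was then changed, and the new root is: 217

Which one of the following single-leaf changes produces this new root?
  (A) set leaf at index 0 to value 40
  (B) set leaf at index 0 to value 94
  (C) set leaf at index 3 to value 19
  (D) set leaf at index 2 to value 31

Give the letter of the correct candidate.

Original leaves: [70, 25, 75, 4]
Target new root: 217
Try each candidate change and compute the resulting root:
Candidate A: set leaf[0] = 40 -> leaves = [40, 25, 75, 4]
  L0: [40, 25, 75, 4]
  L1: h(40,25)=(40*31+25)%997=268 h(75,4)=(75*31+4)%997=335 -> [268, 335]
  L2: h(268,335)=(268*31+335)%997=667 -> [667]
  root = 667 != target 217
Candidate B: set leaf[0] = 94 -> leaves = [94, 25, 75, 4]
  L0: [94, 25, 75, 4]
  L1: h(94,25)=(94*31+25)%997=945 h(75,4)=(75*31+4)%997=335 -> [945, 335]
  L2: h(945,335)=(945*31+335)%997=717 -> [717]
  root = 717 != target 217
Candidate C: set leaf[3] = 19 -> leaves = [70, 25, 75, 19]
  L0: [70, 25, 75, 19]
  L1: h(70,25)=(70*31+25)%997=201 h(75,19)=(75*31+19)%997=350 -> [201, 350]
  L2: h(201,350)=(201*31+350)%997=599 -> [599]
  root = 599 != target 217
Candidate D: set leaf[2] = 31 -> leaves = [70, 25, 31, 4]
  L0: [70, 25, 31, 4]
  L1: h(70,25)=(70*31+25)%997=201 h(31,4)=(31*31+4)%997=965 -> [201, 965]
  L2: h(201,965)=(201*31+965)%997=217 -> [217]
  root = 217 == target 217  ** MATCH **
Candidate D produces the target root.

Answer: D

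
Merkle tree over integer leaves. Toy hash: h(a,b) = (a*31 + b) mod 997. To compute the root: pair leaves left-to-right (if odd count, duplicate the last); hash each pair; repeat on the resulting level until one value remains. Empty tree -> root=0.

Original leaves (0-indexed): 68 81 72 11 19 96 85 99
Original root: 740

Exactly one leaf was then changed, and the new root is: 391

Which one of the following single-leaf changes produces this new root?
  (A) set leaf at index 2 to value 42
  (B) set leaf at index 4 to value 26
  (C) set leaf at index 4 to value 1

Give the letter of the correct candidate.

Original leaves: [68, 81, 72, 11, 19, 96, 85, 99]
Target new root: 391
Try each candidate change and compute the resulting root:
Candidate A: set leaf[2] = 42 -> leaves = [68, 81, 42, 11, 19, 96, 85, 99]
  L0: [68, 81, 42, 11, 19, 96, 85, 99]
  L1: h(68,81)=(68*31+81)%997=195 h(42,11)=(42*31+11)%997=316 h(19,96)=(19*31+96)%997=685 h(85,99)=(85*31+99)%997=740 -> [195, 316, 685, 740]
  L2: h(195,316)=(195*31+316)%997=379 h(685,740)=(685*31+740)%997=41 -> [379, 41]
  L3: h(379,41)=(379*31+41)%997=823 -> [823]
  root = 823 != target 391
Candidate B: set leaf[4] = 26 -> leaves = [68, 81, 72, 11, 26, 96, 85, 99]
  L0: [68, 81, 72, 11, 26, 96, 85, 99]
  L1: h(68,81)=(68*31+81)%997=195 h(72,11)=(72*31+11)%997=249 h(26,96)=(26*31+96)%997=902 h(85,99)=(85*31+99)%997=740 -> [195, 249, 902, 740]
  L2: h(195,249)=(195*31+249)%997=312 h(902,740)=(902*31+740)%997=786 -> [312, 786]
  L3: h(312,786)=(312*31+786)%997=488 -> [488]
  root = 488 != target 391
Candidate C: set leaf[4] = 1 -> leaves = [68, 81, 72, 11, 1, 96, 85, 99]
  L0: [68, 81, 72, 11, 1, 96, 85, 99]
  L1: h(68,81)=(68*31+81)%997=195 h(72,11)=(72*31+11)%997=249 h(1,96)=(1*31+96)%997=127 h(85,99)=(85*31+99)%997=740 -> [195, 249, 127, 740]
  L2: h(195,249)=(195*31+249)%997=312 h(127,740)=(127*31+740)%997=689 -> [312, 689]
  L3: h(312,689)=(312*31+689)%997=391 -> [391]
  root = 391 == target 391  ** MATCH **
Candidate C produces the target root.

Answer: C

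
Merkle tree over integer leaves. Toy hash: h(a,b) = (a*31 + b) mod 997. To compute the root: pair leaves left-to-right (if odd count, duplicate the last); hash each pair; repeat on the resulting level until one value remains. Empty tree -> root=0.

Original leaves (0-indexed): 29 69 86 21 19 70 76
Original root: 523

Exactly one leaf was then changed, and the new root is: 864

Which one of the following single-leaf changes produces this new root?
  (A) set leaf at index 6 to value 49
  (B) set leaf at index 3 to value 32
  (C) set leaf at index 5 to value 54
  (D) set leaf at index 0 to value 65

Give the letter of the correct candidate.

Answer: B

Derivation:
Original leaves: [29, 69, 86, 21, 19, 70, 76]
Target new root: 864
Try each candidate change and compute the resulting root:
Candidate A: set leaf[6] = 49 -> leaves = [29, 69, 86, 21, 19, 70, 49]
  L0: [29, 69, 86, 21, 19, 70, 49]
  L1: h(29,69)=(29*31+69)%997=968 h(86,21)=(86*31+21)%997=693 h(19,70)=(19*31+70)%997=659 h(49,49)=(49*31+49)%997=571 -> [968, 693, 659, 571]
  L2: h(968,693)=(968*31+693)%997=791 h(659,571)=(659*31+571)%997=63 -> [791, 63]
  L3: h(791,63)=(791*31+63)%997=656 -> [656]
  root = 656 != target 864
Candidate B: set leaf[3] = 32 -> leaves = [29, 69, 86, 32, 19, 70, 76]
  L0: [29, 69, 86, 32, 19, 70, 76]
  L1: h(29,69)=(29*31+69)%997=968 h(86,32)=(86*31+32)%997=704 h(19,70)=(19*31+70)%997=659 h(76,76)=(76*31+76)%997=438 -> [968, 704, 659, 438]
  L2: h(968,704)=(968*31+704)%997=802 h(659,438)=(659*31+438)%997=927 -> [802, 927]
  L3: h(802,927)=(802*31+927)%997=864 -> [864]
  root = 864 == target 864  ** MATCH **
Candidate C: set leaf[5] = 54 -> leaves = [29, 69, 86, 21, 19, 54, 76]
  L0: [29, 69, 86, 21, 19, 54, 76]
  L1: h(29,69)=(29*31+69)%997=968 h(86,21)=(86*31+21)%997=693 h(19,54)=(19*31+54)%997=643 h(76,76)=(76*31+76)%997=438 -> [968, 693, 643, 438]
  L2: h(968,693)=(968*31+693)%997=791 h(643,438)=(643*31+438)%997=431 -> [791, 431]
  L3: h(791,431)=(791*31+431)%997=27 -> [27]
  root = 27 != target 864
Candidate D: set leaf[0] = 65 -> leaves = [65, 69, 86, 21, 19, 70, 76]
  L0: [65, 69, 86, 21, 19, 70, 76]
  L1: h(65,69)=(65*31+69)%997=90 h(86,21)=(86*31+21)%997=693 h(19,70)=(19*31+70)%997=659 h(76,76)=(76*31+76)%997=438 -> [90, 693, 659, 438]
  L2: h(90,693)=(90*31+693)%997=492 h(659,438)=(659*31+438)%997=927 -> [492, 927]
  L3: h(492,927)=(492*31+927)%997=227 -> [227]
  root = 227 != target 864
Candidate B produces the target root.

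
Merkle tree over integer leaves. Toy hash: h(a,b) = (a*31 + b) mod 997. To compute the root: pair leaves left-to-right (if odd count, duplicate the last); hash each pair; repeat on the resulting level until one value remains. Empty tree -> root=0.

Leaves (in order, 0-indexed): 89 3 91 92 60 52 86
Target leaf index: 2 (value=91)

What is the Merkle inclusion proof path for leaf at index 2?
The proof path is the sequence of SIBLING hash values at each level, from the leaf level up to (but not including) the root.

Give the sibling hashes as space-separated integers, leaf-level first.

L0 (leaves): [89, 3, 91, 92, 60, 52, 86], target index=2
L1: h(89,3)=(89*31+3)%997=768 [pair 0] h(91,92)=(91*31+92)%997=919 [pair 1] h(60,52)=(60*31+52)%997=915 [pair 2] h(86,86)=(86*31+86)%997=758 [pair 3] -> [768, 919, 915, 758]
  Sibling for proof at L0: 92
L2: h(768,919)=(768*31+919)%997=799 [pair 0] h(915,758)=(915*31+758)%997=210 [pair 1] -> [799, 210]
  Sibling for proof at L1: 768
L3: h(799,210)=(799*31+210)%997=54 [pair 0] -> [54]
  Sibling for proof at L2: 210
Root: 54
Proof path (sibling hashes from leaf to root): [92, 768, 210]

Answer: 92 768 210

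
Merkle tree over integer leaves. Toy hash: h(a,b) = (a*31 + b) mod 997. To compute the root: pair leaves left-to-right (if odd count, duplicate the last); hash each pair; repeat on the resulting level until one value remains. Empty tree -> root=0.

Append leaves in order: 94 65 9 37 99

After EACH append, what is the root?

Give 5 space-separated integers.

After append 94 (leaves=[94]):
  L0: [94]
  root=94
After append 65 (leaves=[94, 65]):
  L0: [94, 65]
  L1: h(94,65)=(94*31+65)%997=985 -> [985]
  root=985
After append 9 (leaves=[94, 65, 9]):
  L0: [94, 65, 9]
  L1: h(94,65)=(94*31+65)%997=985 h(9,9)=(9*31+9)%997=288 -> [985, 288]
  L2: h(985,288)=(985*31+288)%997=913 -> [913]
  root=913
After append 37 (leaves=[94, 65, 9, 37]):
  L0: [94, 65, 9, 37]
  L1: h(94,65)=(94*31+65)%997=985 h(9,37)=(9*31+37)%997=316 -> [985, 316]
  L2: h(985,316)=(985*31+316)%997=941 -> [941]
  root=941
After append 99 (leaves=[94, 65, 9, 37, 99]):
  L0: [94, 65, 9, 37, 99]
  L1: h(94,65)=(94*31+65)%997=985 h(9,37)=(9*31+37)%997=316 h(99,99)=(99*31+99)%997=177 -> [985, 316, 177]
  L2: h(985,316)=(985*31+316)%997=941 h(177,177)=(177*31+177)%997=679 -> [941, 679]
  L3: h(941,679)=(941*31+679)%997=937 -> [937]
  root=937

Answer: 94 985 913 941 937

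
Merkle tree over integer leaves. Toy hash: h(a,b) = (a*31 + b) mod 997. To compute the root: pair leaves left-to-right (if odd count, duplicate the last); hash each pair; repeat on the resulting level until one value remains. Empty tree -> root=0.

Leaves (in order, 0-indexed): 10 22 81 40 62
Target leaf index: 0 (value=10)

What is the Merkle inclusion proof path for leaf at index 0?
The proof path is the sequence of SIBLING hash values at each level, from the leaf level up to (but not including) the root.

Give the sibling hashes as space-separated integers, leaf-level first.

L0 (leaves): [10, 22, 81, 40, 62], target index=0
L1: h(10,22)=(10*31+22)%997=332 [pair 0] h(81,40)=(81*31+40)%997=557 [pair 1] h(62,62)=(62*31+62)%997=987 [pair 2] -> [332, 557, 987]
  Sibling for proof at L0: 22
L2: h(332,557)=(332*31+557)%997=879 [pair 0] h(987,987)=(987*31+987)%997=677 [pair 1] -> [879, 677]
  Sibling for proof at L1: 557
L3: h(879,677)=(879*31+677)%997=10 [pair 0] -> [10]
  Sibling for proof at L2: 677
Root: 10
Proof path (sibling hashes from leaf to root): [22, 557, 677]

Answer: 22 557 677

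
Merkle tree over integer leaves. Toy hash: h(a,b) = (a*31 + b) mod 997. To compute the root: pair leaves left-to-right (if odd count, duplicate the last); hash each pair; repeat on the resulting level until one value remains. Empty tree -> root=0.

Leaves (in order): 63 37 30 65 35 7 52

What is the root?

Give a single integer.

Answer: 703

Derivation:
L0: [63, 37, 30, 65, 35, 7, 52]
L1: h(63,37)=(63*31+37)%997=993 h(30,65)=(30*31+65)%997=995 h(35,7)=(35*31+7)%997=95 h(52,52)=(52*31+52)%997=667 -> [993, 995, 95, 667]
L2: h(993,995)=(993*31+995)%997=871 h(95,667)=(95*31+667)%997=621 -> [871, 621]
L3: h(871,621)=(871*31+621)%997=703 -> [703]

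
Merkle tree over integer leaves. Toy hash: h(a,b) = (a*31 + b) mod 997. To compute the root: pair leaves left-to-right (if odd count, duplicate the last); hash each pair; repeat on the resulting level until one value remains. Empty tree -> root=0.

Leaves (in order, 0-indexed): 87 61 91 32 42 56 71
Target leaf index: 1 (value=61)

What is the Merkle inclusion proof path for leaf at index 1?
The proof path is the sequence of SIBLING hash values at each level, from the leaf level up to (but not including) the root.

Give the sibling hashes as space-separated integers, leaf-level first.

Answer: 87 859 502

Derivation:
L0 (leaves): [87, 61, 91, 32, 42, 56, 71], target index=1
L1: h(87,61)=(87*31+61)%997=764 [pair 0] h(91,32)=(91*31+32)%997=859 [pair 1] h(42,56)=(42*31+56)%997=361 [pair 2] h(71,71)=(71*31+71)%997=278 [pair 3] -> [764, 859, 361, 278]
  Sibling for proof at L0: 87
L2: h(764,859)=(764*31+859)%997=615 [pair 0] h(361,278)=(361*31+278)%997=502 [pair 1] -> [615, 502]
  Sibling for proof at L1: 859
L3: h(615,502)=(615*31+502)%997=624 [pair 0] -> [624]
  Sibling for proof at L2: 502
Root: 624
Proof path (sibling hashes from leaf to root): [87, 859, 502]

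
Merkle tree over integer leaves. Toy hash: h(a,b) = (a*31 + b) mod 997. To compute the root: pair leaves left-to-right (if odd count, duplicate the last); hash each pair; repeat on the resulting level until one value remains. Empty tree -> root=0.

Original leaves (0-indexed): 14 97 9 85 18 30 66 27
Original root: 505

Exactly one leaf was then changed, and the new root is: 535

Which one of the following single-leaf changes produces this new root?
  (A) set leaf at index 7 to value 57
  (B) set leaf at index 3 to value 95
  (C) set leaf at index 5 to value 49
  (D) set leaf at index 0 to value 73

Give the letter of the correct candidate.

Original leaves: [14, 97, 9, 85, 18, 30, 66, 27]
Target new root: 535
Try each candidate change and compute the resulting root:
Candidate A: set leaf[7] = 57 -> leaves = [14, 97, 9, 85, 18, 30, 66, 57]
  L0: [14, 97, 9, 85, 18, 30, 66, 57]
  L1: h(14,97)=(14*31+97)%997=531 h(9,85)=(9*31+85)%997=364 h(18,30)=(18*31+30)%997=588 h(66,57)=(66*31+57)%997=109 -> [531, 364, 588, 109]
  L2: h(531,364)=(531*31+364)%997=873 h(588,109)=(588*31+109)%997=391 -> [873, 391]
  L3: h(873,391)=(873*31+391)%997=535 -> [535]
  root = 535 == target 535  ** MATCH **
Candidate B: set leaf[3] = 95 -> leaves = [14, 97, 9, 95, 18, 30, 66, 27]
  L0: [14, 97, 9, 95, 18, 30, 66, 27]
  L1: h(14,97)=(14*31+97)%997=531 h(9,95)=(9*31+95)%997=374 h(18,30)=(18*31+30)%997=588 h(66,27)=(66*31+27)%997=79 -> [531, 374, 588, 79]
  L2: h(531,374)=(531*31+374)%997=883 h(588,79)=(588*31+79)%997=361 -> [883, 361]
  L3: h(883,361)=(883*31+361)%997=815 -> [815]
  root = 815 != target 535
Candidate C: set leaf[5] = 49 -> leaves = [14, 97, 9, 85, 18, 49, 66, 27]
  L0: [14, 97, 9, 85, 18, 49, 66, 27]
  L1: h(14,97)=(14*31+97)%997=531 h(9,85)=(9*31+85)%997=364 h(18,49)=(18*31+49)%997=607 h(66,27)=(66*31+27)%997=79 -> [531, 364, 607, 79]
  L2: h(531,364)=(531*31+364)%997=873 h(607,79)=(607*31+79)%997=950 -> [873, 950]
  L3: h(873,950)=(873*31+950)%997=97 -> [97]
  root = 97 != target 535
Candidate D: set leaf[0] = 73 -> leaves = [73, 97, 9, 85, 18, 30, 66, 27]
  L0: [73, 97, 9, 85, 18, 30, 66, 27]
  L1: h(73,97)=(73*31+97)%997=366 h(9,85)=(9*31+85)%997=364 h(18,30)=(18*31+30)%997=588 h(66,27)=(66*31+27)%997=79 -> [366, 364, 588, 79]
  L2: h(366,364)=(366*31+364)%997=743 h(588,79)=(588*31+79)%997=361 -> [743, 361]
  L3: h(743,361)=(743*31+361)%997=463 -> [463]
  root = 463 != target 535
Candidate A produces the target root.

Answer: A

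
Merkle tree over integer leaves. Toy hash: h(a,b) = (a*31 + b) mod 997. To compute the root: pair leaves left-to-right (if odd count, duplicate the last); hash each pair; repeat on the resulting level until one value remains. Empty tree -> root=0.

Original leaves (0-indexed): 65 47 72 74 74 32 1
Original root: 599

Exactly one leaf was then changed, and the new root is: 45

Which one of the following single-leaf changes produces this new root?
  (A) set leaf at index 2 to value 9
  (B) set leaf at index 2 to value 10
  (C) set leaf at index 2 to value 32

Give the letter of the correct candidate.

Answer: C

Derivation:
Original leaves: [65, 47, 72, 74, 74, 32, 1]
Target new root: 45
Try each candidate change and compute the resulting root:
Candidate A: set leaf[2] = 9 -> leaves = [65, 47, 9, 74, 74, 32, 1]
  L0: [65, 47, 9, 74, 74, 32, 1]
  L1: h(65,47)=(65*31+47)%997=68 h(9,74)=(9*31+74)%997=353 h(74,32)=(74*31+32)%997=332 h(1,1)=(1*31+1)%997=32 -> [68, 353, 332, 32]
  L2: h(68,353)=(68*31+353)%997=467 h(332,32)=(332*31+32)%997=354 -> [467, 354]
  L3: h(467,354)=(467*31+354)%997=873 -> [873]
  root = 873 != target 45
Candidate B: set leaf[2] = 10 -> leaves = [65, 47, 10, 74, 74, 32, 1]
  L0: [65, 47, 10, 74, 74, 32, 1]
  L1: h(65,47)=(65*31+47)%997=68 h(10,74)=(10*31+74)%997=384 h(74,32)=(74*31+32)%997=332 h(1,1)=(1*31+1)%997=32 -> [68, 384, 332, 32]
  L2: h(68,384)=(68*31+384)%997=498 h(332,32)=(332*31+32)%997=354 -> [498, 354]
  L3: h(498,354)=(498*31+354)%997=837 -> [837]
  root = 837 != target 45
Candidate C: set leaf[2] = 32 -> leaves = [65, 47, 32, 74, 74, 32, 1]
  L0: [65, 47, 32, 74, 74, 32, 1]
  L1: h(65,47)=(65*31+47)%997=68 h(32,74)=(32*31+74)%997=69 h(74,32)=(74*31+32)%997=332 h(1,1)=(1*31+1)%997=32 -> [68, 69, 332, 32]
  L2: h(68,69)=(68*31+69)%997=183 h(332,32)=(332*31+32)%997=354 -> [183, 354]
  L3: h(183,354)=(183*31+354)%997=45 -> [45]
  root = 45 == target 45  ** MATCH **
Candidate C produces the target root.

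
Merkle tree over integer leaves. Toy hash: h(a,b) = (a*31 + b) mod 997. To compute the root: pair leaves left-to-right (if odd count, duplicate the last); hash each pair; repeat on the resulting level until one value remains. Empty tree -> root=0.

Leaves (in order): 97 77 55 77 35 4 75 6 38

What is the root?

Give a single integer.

Answer: 640

Derivation:
L0: [97, 77, 55, 77, 35, 4, 75, 6, 38]
L1: h(97,77)=(97*31+77)%997=93 h(55,77)=(55*31+77)%997=785 h(35,4)=(35*31+4)%997=92 h(75,6)=(75*31+6)%997=337 h(38,38)=(38*31+38)%997=219 -> [93, 785, 92, 337, 219]
L2: h(93,785)=(93*31+785)%997=677 h(92,337)=(92*31+337)%997=198 h(219,219)=(219*31+219)%997=29 -> [677, 198, 29]
L3: h(677,198)=(677*31+198)%997=248 h(29,29)=(29*31+29)%997=928 -> [248, 928]
L4: h(248,928)=(248*31+928)%997=640 -> [640]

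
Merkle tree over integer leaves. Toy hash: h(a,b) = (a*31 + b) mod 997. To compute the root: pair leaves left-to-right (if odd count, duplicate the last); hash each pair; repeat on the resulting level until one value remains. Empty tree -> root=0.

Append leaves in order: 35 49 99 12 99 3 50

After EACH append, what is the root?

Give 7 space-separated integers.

After append 35 (leaves=[35]):
  L0: [35]
  root=35
After append 49 (leaves=[35, 49]):
  L0: [35, 49]
  L1: h(35,49)=(35*31+49)%997=137 -> [137]
  root=137
After append 99 (leaves=[35, 49, 99]):
  L0: [35, 49, 99]
  L1: h(35,49)=(35*31+49)%997=137 h(99,99)=(99*31+99)%997=177 -> [137, 177]
  L2: h(137,177)=(137*31+177)%997=436 -> [436]
  root=436
After append 12 (leaves=[35, 49, 99, 12]):
  L0: [35, 49, 99, 12]
  L1: h(35,49)=(35*31+49)%997=137 h(99,12)=(99*31+12)%997=90 -> [137, 90]
  L2: h(137,90)=(137*31+90)%997=349 -> [349]
  root=349
After append 99 (leaves=[35, 49, 99, 12, 99]):
  L0: [35, 49, 99, 12, 99]
  L1: h(35,49)=(35*31+49)%997=137 h(99,12)=(99*31+12)%997=90 h(99,99)=(99*31+99)%997=177 -> [137, 90, 177]
  L2: h(137,90)=(137*31+90)%997=349 h(177,177)=(177*31+177)%997=679 -> [349, 679]
  L3: h(349,679)=(349*31+679)%997=531 -> [531]
  root=531
After append 3 (leaves=[35, 49, 99, 12, 99, 3]):
  L0: [35, 49, 99, 12, 99, 3]
  L1: h(35,49)=(35*31+49)%997=137 h(99,12)=(99*31+12)%997=90 h(99,3)=(99*31+3)%997=81 -> [137, 90, 81]
  L2: h(137,90)=(137*31+90)%997=349 h(81,81)=(81*31+81)%997=598 -> [349, 598]
  L3: h(349,598)=(349*31+598)%997=450 -> [450]
  root=450
After append 50 (leaves=[35, 49, 99, 12, 99, 3, 50]):
  L0: [35, 49, 99, 12, 99, 3, 50]
  L1: h(35,49)=(35*31+49)%997=137 h(99,12)=(99*31+12)%997=90 h(99,3)=(99*31+3)%997=81 h(50,50)=(50*31+50)%997=603 -> [137, 90, 81, 603]
  L2: h(137,90)=(137*31+90)%997=349 h(81,603)=(81*31+603)%997=123 -> [349, 123]
  L3: h(349,123)=(349*31+123)%997=972 -> [972]
  root=972

Answer: 35 137 436 349 531 450 972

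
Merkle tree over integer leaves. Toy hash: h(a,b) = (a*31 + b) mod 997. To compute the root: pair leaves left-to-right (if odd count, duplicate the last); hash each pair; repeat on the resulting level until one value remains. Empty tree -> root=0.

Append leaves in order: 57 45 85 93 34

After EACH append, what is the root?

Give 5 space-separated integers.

After append 57 (leaves=[57]):
  L0: [57]
  root=57
After append 45 (leaves=[57, 45]):
  L0: [57, 45]
  L1: h(57,45)=(57*31+45)%997=815 -> [815]
  root=815
After append 85 (leaves=[57, 45, 85]):
  L0: [57, 45, 85]
  L1: h(57,45)=(57*31+45)%997=815 h(85,85)=(85*31+85)%997=726 -> [815, 726]
  L2: h(815,726)=(815*31+726)%997=69 -> [69]
  root=69
After append 93 (leaves=[57, 45, 85, 93]):
  L0: [57, 45, 85, 93]
  L1: h(57,45)=(57*31+45)%997=815 h(85,93)=(85*31+93)%997=734 -> [815, 734]
  L2: h(815,734)=(815*31+734)%997=77 -> [77]
  root=77
After append 34 (leaves=[57, 45, 85, 93, 34]):
  L0: [57, 45, 85, 93, 34]
  L1: h(57,45)=(57*31+45)%997=815 h(85,93)=(85*31+93)%997=734 h(34,34)=(34*31+34)%997=91 -> [815, 734, 91]
  L2: h(815,734)=(815*31+734)%997=77 h(91,91)=(91*31+91)%997=918 -> [77, 918]
  L3: h(77,918)=(77*31+918)%997=314 -> [314]
  root=314

Answer: 57 815 69 77 314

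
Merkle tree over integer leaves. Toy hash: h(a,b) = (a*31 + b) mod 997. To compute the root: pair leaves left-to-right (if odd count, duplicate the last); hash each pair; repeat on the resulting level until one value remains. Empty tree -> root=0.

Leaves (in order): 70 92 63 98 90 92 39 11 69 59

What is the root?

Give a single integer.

L0: [70, 92, 63, 98, 90, 92, 39, 11, 69, 59]
L1: h(70,92)=(70*31+92)%997=268 h(63,98)=(63*31+98)%997=57 h(90,92)=(90*31+92)%997=888 h(39,11)=(39*31+11)%997=223 h(69,59)=(69*31+59)%997=204 -> [268, 57, 888, 223, 204]
L2: h(268,57)=(268*31+57)%997=389 h(888,223)=(888*31+223)%997=832 h(204,204)=(204*31+204)%997=546 -> [389, 832, 546]
L3: h(389,832)=(389*31+832)%997=927 h(546,546)=(546*31+546)%997=523 -> [927, 523]
L4: h(927,523)=(927*31+523)%997=347 -> [347]

Answer: 347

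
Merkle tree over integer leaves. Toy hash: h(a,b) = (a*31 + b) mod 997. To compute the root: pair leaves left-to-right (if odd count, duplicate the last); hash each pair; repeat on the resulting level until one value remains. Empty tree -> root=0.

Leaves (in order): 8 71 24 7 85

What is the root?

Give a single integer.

L0: [8, 71, 24, 7, 85]
L1: h(8,71)=(8*31+71)%997=319 h(24,7)=(24*31+7)%997=751 h(85,85)=(85*31+85)%997=726 -> [319, 751, 726]
L2: h(319,751)=(319*31+751)%997=670 h(726,726)=(726*31+726)%997=301 -> [670, 301]
L3: h(670,301)=(670*31+301)%997=134 -> [134]

Answer: 134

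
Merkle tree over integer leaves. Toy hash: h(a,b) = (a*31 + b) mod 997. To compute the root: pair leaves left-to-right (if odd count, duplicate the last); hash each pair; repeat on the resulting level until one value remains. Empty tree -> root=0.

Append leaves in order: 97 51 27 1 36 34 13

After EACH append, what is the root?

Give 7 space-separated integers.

Answer: 97 67 947 921 610 546 809

Derivation:
After append 97 (leaves=[97]):
  L0: [97]
  root=97
After append 51 (leaves=[97, 51]):
  L0: [97, 51]
  L1: h(97,51)=(97*31+51)%997=67 -> [67]
  root=67
After append 27 (leaves=[97, 51, 27]):
  L0: [97, 51, 27]
  L1: h(97,51)=(97*31+51)%997=67 h(27,27)=(27*31+27)%997=864 -> [67, 864]
  L2: h(67,864)=(67*31+864)%997=947 -> [947]
  root=947
After append 1 (leaves=[97, 51, 27, 1]):
  L0: [97, 51, 27, 1]
  L1: h(97,51)=(97*31+51)%997=67 h(27,1)=(27*31+1)%997=838 -> [67, 838]
  L2: h(67,838)=(67*31+838)%997=921 -> [921]
  root=921
After append 36 (leaves=[97, 51, 27, 1, 36]):
  L0: [97, 51, 27, 1, 36]
  L1: h(97,51)=(97*31+51)%997=67 h(27,1)=(27*31+1)%997=838 h(36,36)=(36*31+36)%997=155 -> [67, 838, 155]
  L2: h(67,838)=(67*31+838)%997=921 h(155,155)=(155*31+155)%997=972 -> [921, 972]
  L3: h(921,972)=(921*31+972)%997=610 -> [610]
  root=610
After append 34 (leaves=[97, 51, 27, 1, 36, 34]):
  L0: [97, 51, 27, 1, 36, 34]
  L1: h(97,51)=(97*31+51)%997=67 h(27,1)=(27*31+1)%997=838 h(36,34)=(36*31+34)%997=153 -> [67, 838, 153]
  L2: h(67,838)=(67*31+838)%997=921 h(153,153)=(153*31+153)%997=908 -> [921, 908]
  L3: h(921,908)=(921*31+908)%997=546 -> [546]
  root=546
After append 13 (leaves=[97, 51, 27, 1, 36, 34, 13]):
  L0: [97, 51, 27, 1, 36, 34, 13]
  L1: h(97,51)=(97*31+51)%997=67 h(27,1)=(27*31+1)%997=838 h(36,34)=(36*31+34)%997=153 h(13,13)=(13*31+13)%997=416 -> [67, 838, 153, 416]
  L2: h(67,838)=(67*31+838)%997=921 h(153,416)=(153*31+416)%997=174 -> [921, 174]
  L3: h(921,174)=(921*31+174)%997=809 -> [809]
  root=809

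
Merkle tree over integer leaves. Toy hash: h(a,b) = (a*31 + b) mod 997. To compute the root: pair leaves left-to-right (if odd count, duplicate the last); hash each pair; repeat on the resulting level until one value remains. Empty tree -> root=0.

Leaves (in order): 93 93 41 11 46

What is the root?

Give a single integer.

L0: [93, 93, 41, 11, 46]
L1: h(93,93)=(93*31+93)%997=982 h(41,11)=(41*31+11)%997=285 h(46,46)=(46*31+46)%997=475 -> [982, 285, 475]
L2: h(982,285)=(982*31+285)%997=817 h(475,475)=(475*31+475)%997=245 -> [817, 245]
L3: h(817,245)=(817*31+245)%997=647 -> [647]

Answer: 647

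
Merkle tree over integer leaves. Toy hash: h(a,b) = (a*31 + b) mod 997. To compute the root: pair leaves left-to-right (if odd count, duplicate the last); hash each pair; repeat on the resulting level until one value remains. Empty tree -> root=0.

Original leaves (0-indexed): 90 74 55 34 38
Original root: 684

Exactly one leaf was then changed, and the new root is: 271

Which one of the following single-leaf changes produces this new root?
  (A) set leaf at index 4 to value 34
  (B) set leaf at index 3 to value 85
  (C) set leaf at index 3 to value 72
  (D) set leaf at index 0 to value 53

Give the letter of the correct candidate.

Answer: B

Derivation:
Original leaves: [90, 74, 55, 34, 38]
Target new root: 271
Try each candidate change and compute the resulting root:
Candidate A: set leaf[4] = 34 -> leaves = [90, 74, 55, 34, 34]
  L0: [90, 74, 55, 34, 34]
  L1: h(90,74)=(90*31+74)%997=870 h(55,34)=(55*31+34)%997=742 h(34,34)=(34*31+34)%997=91 -> [870, 742, 91]
  L2: h(870,742)=(870*31+742)%997=793 h(91,91)=(91*31+91)%997=918 -> [793, 918]
  L3: h(793,918)=(793*31+918)%997=576 -> [576]
  root = 576 != target 271
Candidate B: set leaf[3] = 85 -> leaves = [90, 74, 55, 85, 38]
  L0: [90, 74, 55, 85, 38]
  L1: h(90,74)=(90*31+74)%997=870 h(55,85)=(55*31+85)%997=793 h(38,38)=(38*31+38)%997=219 -> [870, 793, 219]
  L2: h(870,793)=(870*31+793)%997=844 h(219,219)=(219*31+219)%997=29 -> [844, 29]
  L3: h(844,29)=(844*31+29)%997=271 -> [271]
  root = 271 == target 271  ** MATCH **
Candidate C: set leaf[3] = 72 -> leaves = [90, 74, 55, 72, 38]
  L0: [90, 74, 55, 72, 38]
  L1: h(90,74)=(90*31+74)%997=870 h(55,72)=(55*31+72)%997=780 h(38,38)=(38*31+38)%997=219 -> [870, 780, 219]
  L2: h(870,780)=(870*31+780)%997=831 h(219,219)=(219*31+219)%997=29 -> [831, 29]
  L3: h(831,29)=(831*31+29)%997=865 -> [865]
  root = 865 != target 271
Candidate D: set leaf[0] = 53 -> leaves = [53, 74, 55, 34, 38]
  L0: [53, 74, 55, 34, 38]
  L1: h(53,74)=(53*31+74)%997=720 h(55,34)=(55*31+34)%997=742 h(38,38)=(38*31+38)%997=219 -> [720, 742, 219]
  L2: h(720,742)=(720*31+742)%997=131 h(219,219)=(219*31+219)%997=29 -> [131, 29]
  L3: h(131,29)=(131*31+29)%997=102 -> [102]
  root = 102 != target 271
Candidate B produces the target root.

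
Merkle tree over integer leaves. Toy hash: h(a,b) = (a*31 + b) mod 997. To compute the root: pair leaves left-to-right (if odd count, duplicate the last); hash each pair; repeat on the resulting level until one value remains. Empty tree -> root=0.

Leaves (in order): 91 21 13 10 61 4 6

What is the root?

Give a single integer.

L0: [91, 21, 13, 10, 61, 4, 6]
L1: h(91,21)=(91*31+21)%997=848 h(13,10)=(13*31+10)%997=413 h(61,4)=(61*31+4)%997=898 h(6,6)=(6*31+6)%997=192 -> [848, 413, 898, 192]
L2: h(848,413)=(848*31+413)%997=779 h(898,192)=(898*31+192)%997=114 -> [779, 114]
L3: h(779,114)=(779*31+114)%997=335 -> [335]

Answer: 335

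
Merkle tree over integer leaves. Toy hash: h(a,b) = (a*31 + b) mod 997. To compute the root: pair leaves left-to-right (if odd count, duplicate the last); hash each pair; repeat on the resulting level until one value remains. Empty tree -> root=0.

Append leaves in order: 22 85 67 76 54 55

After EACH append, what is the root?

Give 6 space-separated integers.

Answer: 22 767 996 8 709 741

Derivation:
After append 22 (leaves=[22]):
  L0: [22]
  root=22
After append 85 (leaves=[22, 85]):
  L0: [22, 85]
  L1: h(22,85)=(22*31+85)%997=767 -> [767]
  root=767
After append 67 (leaves=[22, 85, 67]):
  L0: [22, 85, 67]
  L1: h(22,85)=(22*31+85)%997=767 h(67,67)=(67*31+67)%997=150 -> [767, 150]
  L2: h(767,150)=(767*31+150)%997=996 -> [996]
  root=996
After append 76 (leaves=[22, 85, 67, 76]):
  L0: [22, 85, 67, 76]
  L1: h(22,85)=(22*31+85)%997=767 h(67,76)=(67*31+76)%997=159 -> [767, 159]
  L2: h(767,159)=(767*31+159)%997=8 -> [8]
  root=8
After append 54 (leaves=[22, 85, 67, 76, 54]):
  L0: [22, 85, 67, 76, 54]
  L1: h(22,85)=(22*31+85)%997=767 h(67,76)=(67*31+76)%997=159 h(54,54)=(54*31+54)%997=731 -> [767, 159, 731]
  L2: h(767,159)=(767*31+159)%997=8 h(731,731)=(731*31+731)%997=461 -> [8, 461]
  L3: h(8,461)=(8*31+461)%997=709 -> [709]
  root=709
After append 55 (leaves=[22, 85, 67, 76, 54, 55]):
  L0: [22, 85, 67, 76, 54, 55]
  L1: h(22,85)=(22*31+85)%997=767 h(67,76)=(67*31+76)%997=159 h(54,55)=(54*31+55)%997=732 -> [767, 159, 732]
  L2: h(767,159)=(767*31+159)%997=8 h(732,732)=(732*31+732)%997=493 -> [8, 493]
  L3: h(8,493)=(8*31+493)%997=741 -> [741]
  root=741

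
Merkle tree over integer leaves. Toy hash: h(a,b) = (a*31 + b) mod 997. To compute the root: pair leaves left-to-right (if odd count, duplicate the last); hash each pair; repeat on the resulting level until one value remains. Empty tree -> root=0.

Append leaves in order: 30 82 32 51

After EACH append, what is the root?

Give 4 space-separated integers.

Answer: 30 15 492 511

Derivation:
After append 30 (leaves=[30]):
  L0: [30]
  root=30
After append 82 (leaves=[30, 82]):
  L0: [30, 82]
  L1: h(30,82)=(30*31+82)%997=15 -> [15]
  root=15
After append 32 (leaves=[30, 82, 32]):
  L0: [30, 82, 32]
  L1: h(30,82)=(30*31+82)%997=15 h(32,32)=(32*31+32)%997=27 -> [15, 27]
  L2: h(15,27)=(15*31+27)%997=492 -> [492]
  root=492
After append 51 (leaves=[30, 82, 32, 51]):
  L0: [30, 82, 32, 51]
  L1: h(30,82)=(30*31+82)%997=15 h(32,51)=(32*31+51)%997=46 -> [15, 46]
  L2: h(15,46)=(15*31+46)%997=511 -> [511]
  root=511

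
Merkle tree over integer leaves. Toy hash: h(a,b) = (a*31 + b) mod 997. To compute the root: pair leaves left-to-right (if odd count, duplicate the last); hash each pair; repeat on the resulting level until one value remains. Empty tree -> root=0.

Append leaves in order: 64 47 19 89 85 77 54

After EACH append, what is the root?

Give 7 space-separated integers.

Answer: 64 37 758 828 47 788 801

Derivation:
After append 64 (leaves=[64]):
  L0: [64]
  root=64
After append 47 (leaves=[64, 47]):
  L0: [64, 47]
  L1: h(64,47)=(64*31+47)%997=37 -> [37]
  root=37
After append 19 (leaves=[64, 47, 19]):
  L0: [64, 47, 19]
  L1: h(64,47)=(64*31+47)%997=37 h(19,19)=(19*31+19)%997=608 -> [37, 608]
  L2: h(37,608)=(37*31+608)%997=758 -> [758]
  root=758
After append 89 (leaves=[64, 47, 19, 89]):
  L0: [64, 47, 19, 89]
  L1: h(64,47)=(64*31+47)%997=37 h(19,89)=(19*31+89)%997=678 -> [37, 678]
  L2: h(37,678)=(37*31+678)%997=828 -> [828]
  root=828
After append 85 (leaves=[64, 47, 19, 89, 85]):
  L0: [64, 47, 19, 89, 85]
  L1: h(64,47)=(64*31+47)%997=37 h(19,89)=(19*31+89)%997=678 h(85,85)=(85*31+85)%997=726 -> [37, 678, 726]
  L2: h(37,678)=(37*31+678)%997=828 h(726,726)=(726*31+726)%997=301 -> [828, 301]
  L3: h(828,301)=(828*31+301)%997=47 -> [47]
  root=47
After append 77 (leaves=[64, 47, 19, 89, 85, 77]):
  L0: [64, 47, 19, 89, 85, 77]
  L1: h(64,47)=(64*31+47)%997=37 h(19,89)=(19*31+89)%997=678 h(85,77)=(85*31+77)%997=718 -> [37, 678, 718]
  L2: h(37,678)=(37*31+678)%997=828 h(718,718)=(718*31+718)%997=45 -> [828, 45]
  L3: h(828,45)=(828*31+45)%997=788 -> [788]
  root=788
After append 54 (leaves=[64, 47, 19, 89, 85, 77, 54]):
  L0: [64, 47, 19, 89, 85, 77, 54]
  L1: h(64,47)=(64*31+47)%997=37 h(19,89)=(19*31+89)%997=678 h(85,77)=(85*31+77)%997=718 h(54,54)=(54*31+54)%997=731 -> [37, 678, 718, 731]
  L2: h(37,678)=(37*31+678)%997=828 h(718,731)=(718*31+731)%997=58 -> [828, 58]
  L3: h(828,58)=(828*31+58)%997=801 -> [801]
  root=801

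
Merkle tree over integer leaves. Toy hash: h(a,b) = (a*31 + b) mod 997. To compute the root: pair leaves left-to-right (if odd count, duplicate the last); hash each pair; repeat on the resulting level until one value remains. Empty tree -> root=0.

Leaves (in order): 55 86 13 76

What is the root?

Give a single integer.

L0: [55, 86, 13, 76]
L1: h(55,86)=(55*31+86)%997=794 h(13,76)=(13*31+76)%997=479 -> [794, 479]
L2: h(794,479)=(794*31+479)%997=168 -> [168]

Answer: 168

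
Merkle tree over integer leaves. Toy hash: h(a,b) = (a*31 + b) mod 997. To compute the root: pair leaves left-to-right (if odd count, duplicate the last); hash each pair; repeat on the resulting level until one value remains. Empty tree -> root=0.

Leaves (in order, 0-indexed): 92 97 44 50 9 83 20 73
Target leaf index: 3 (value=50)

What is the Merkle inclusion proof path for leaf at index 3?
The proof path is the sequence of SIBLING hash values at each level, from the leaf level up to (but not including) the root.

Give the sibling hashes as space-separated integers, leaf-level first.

L0 (leaves): [92, 97, 44, 50, 9, 83, 20, 73], target index=3
L1: h(92,97)=(92*31+97)%997=955 [pair 0] h(44,50)=(44*31+50)%997=417 [pair 1] h(9,83)=(9*31+83)%997=362 [pair 2] h(20,73)=(20*31+73)%997=693 [pair 3] -> [955, 417, 362, 693]
  Sibling for proof at L0: 44
L2: h(955,417)=(955*31+417)%997=112 [pair 0] h(362,693)=(362*31+693)%997=948 [pair 1] -> [112, 948]
  Sibling for proof at L1: 955
L3: h(112,948)=(112*31+948)%997=432 [pair 0] -> [432]
  Sibling for proof at L2: 948
Root: 432
Proof path (sibling hashes from leaf to root): [44, 955, 948]

Answer: 44 955 948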